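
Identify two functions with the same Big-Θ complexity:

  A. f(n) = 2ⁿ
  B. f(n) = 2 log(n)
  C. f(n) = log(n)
B and C

Examining each function:
  A. 2ⁿ is O(2ⁿ)
  B. 2 log(n) is O(log n)
  C. log(n) is O(log n)

Functions B and C both have the same complexity class.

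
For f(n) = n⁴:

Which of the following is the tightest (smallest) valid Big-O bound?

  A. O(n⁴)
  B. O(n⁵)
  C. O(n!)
A

f(n) = n⁴ is O(n⁴).
All listed options are valid Big-O bounds (upper bounds),
but O(n⁴) is the tightest (smallest valid bound).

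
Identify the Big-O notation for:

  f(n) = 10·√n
O(√n)

The dominant term in 10·√n is 10·√n, which is Θ(√n).
Constants are absorbed, so the tightest bound is O(√n).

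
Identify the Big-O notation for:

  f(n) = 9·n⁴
O(n⁴)

The dominant term in 9·n⁴ is 9·n⁴, which is Θ(n⁴).
Constants are absorbed, so the tightest bound is O(n⁴).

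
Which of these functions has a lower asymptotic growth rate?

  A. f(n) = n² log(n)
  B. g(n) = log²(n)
B

f(n) = n² log(n) is O(n² log n), while g(n) = log²(n) is O(log² n).
Since O(log² n) grows slower than O(n² log n), g(n) is dominated.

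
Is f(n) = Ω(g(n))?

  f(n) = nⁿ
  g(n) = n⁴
True

f(n) = nⁿ is O(nⁿ), and g(n) = n⁴ is O(n⁴).
Since O(nⁿ) grows at least as fast as O(n⁴), f(n) = Ω(g(n)) is true.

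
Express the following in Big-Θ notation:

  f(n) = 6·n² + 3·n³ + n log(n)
Θ(n³)

Order the terms by growth rate: n log(n) ≺ 6·n² ≺ 3·n³.
The fastest-growing term 3·n³ dominates as n → ∞; dropping its constant factor gives Θ(n³).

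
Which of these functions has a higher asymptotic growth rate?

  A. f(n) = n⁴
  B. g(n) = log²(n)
A

f(n) = n⁴ is O(n⁴), while g(n) = log²(n) is O(log² n).
Since O(n⁴) grows faster than O(log² n), f(n) dominates.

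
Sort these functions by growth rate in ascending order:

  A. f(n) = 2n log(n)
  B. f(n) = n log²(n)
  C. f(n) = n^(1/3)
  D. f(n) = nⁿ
C < A < B < D

Comparing growth rates:
C = n^(1/3) is O(n^(1/3))
A = 2n log(n) is O(n log n)
B = n log²(n) is O(n log² n)
D = nⁿ is O(nⁿ)

Therefore, the order from slowest to fastest is: C < A < B < D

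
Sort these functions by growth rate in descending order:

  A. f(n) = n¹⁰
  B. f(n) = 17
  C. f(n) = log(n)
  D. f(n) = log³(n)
A > D > C > B

Comparing growth rates:
A = n¹⁰ is O(n¹⁰)
D = log³(n) is O(log³ n)
C = log(n) is O(log n)
B = 17 is O(1)

Therefore, the order from fastest to slowest is: A > D > C > B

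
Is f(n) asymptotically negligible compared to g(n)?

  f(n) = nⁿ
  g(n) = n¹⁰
False

f(n) = nⁿ is O(nⁿ), and g(n) = n¹⁰ is O(n¹⁰).
Since O(nⁿ) grows faster than or equal to O(n¹⁰), f(n) = o(g(n)) is false.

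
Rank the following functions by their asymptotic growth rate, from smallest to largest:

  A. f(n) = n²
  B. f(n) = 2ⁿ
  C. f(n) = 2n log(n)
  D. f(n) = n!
C < A < B < D

Comparing growth rates:
C = 2n log(n) is O(n log n)
A = n² is O(n²)
B = 2ⁿ is O(2ⁿ)
D = n! is O(n!)

Therefore, the order from slowest to fastest is: C < A < B < D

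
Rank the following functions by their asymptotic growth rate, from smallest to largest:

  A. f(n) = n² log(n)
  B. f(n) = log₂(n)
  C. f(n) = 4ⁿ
B < A < C

Comparing growth rates:
B = log₂(n) is O(log n)
A = n² log(n) is O(n² log n)
C = 4ⁿ is O(4ⁿ)

Therefore, the order from slowest to fastest is: B < A < C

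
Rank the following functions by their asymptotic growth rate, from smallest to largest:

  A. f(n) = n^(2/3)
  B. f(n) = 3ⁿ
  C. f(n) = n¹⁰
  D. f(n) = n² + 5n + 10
A < D < C < B

Comparing growth rates:
A = n^(2/3) is O(n^(2/3))
D = n² + 5n + 10 is O(n²)
C = n¹⁰ is O(n¹⁰)
B = 3ⁿ is O(3ⁿ)

Therefore, the order from slowest to fastest is: A < D < C < B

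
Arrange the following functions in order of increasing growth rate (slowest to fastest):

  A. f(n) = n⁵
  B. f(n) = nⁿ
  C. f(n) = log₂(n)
C < A < B

Comparing growth rates:
C = log₂(n) is O(log n)
A = n⁵ is O(n⁵)
B = nⁿ is O(nⁿ)

Therefore, the order from slowest to fastest is: C < A < B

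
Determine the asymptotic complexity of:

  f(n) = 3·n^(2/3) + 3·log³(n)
O(n^(2/3))

The dominant term in 3·n^(2/3) + 3·log³(n) is 3·n^(2/3), which is Θ(n^(2/3)).
Lower-order terms (3·log³(n)) are asymptotically negligible.
Constants are absorbed, so the tightest bound is O(n^(2/3)).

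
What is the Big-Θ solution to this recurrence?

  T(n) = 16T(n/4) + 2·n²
Θ(n² log n)

Master Theorem: a = 16, b = 4, f(n) = 2·n².
Compute the critical exponent d = log₄(16) = 2.
Compare f(n) = Θ(n²) against n^d:
  k = 2 = d, so f(n) = Θ(n^d) — Case 2.
  Work is balanced across levels: T(n) = Θ(n^d log n) = Θ(n² log n).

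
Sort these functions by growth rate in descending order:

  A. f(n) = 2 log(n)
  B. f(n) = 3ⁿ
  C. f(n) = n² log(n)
B > C > A

Comparing growth rates:
B = 3ⁿ is O(3ⁿ)
C = n² log(n) is O(n² log n)
A = 2 log(n) is O(log n)

Therefore, the order from fastest to slowest is: B > C > A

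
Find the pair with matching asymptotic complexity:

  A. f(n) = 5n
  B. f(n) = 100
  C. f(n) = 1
B and C

Examining each function:
  A. 5n is O(n)
  B. 100 is O(1)
  C. 1 is O(1)

Functions B and C both have the same complexity class.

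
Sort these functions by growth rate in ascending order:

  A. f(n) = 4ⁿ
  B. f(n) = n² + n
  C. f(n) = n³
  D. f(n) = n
D < B < C < A

Comparing growth rates:
D = n is O(n)
B = n² + n is O(n²)
C = n³ is O(n³)
A = 4ⁿ is O(4ⁿ)

Therefore, the order from slowest to fastest is: D < B < C < A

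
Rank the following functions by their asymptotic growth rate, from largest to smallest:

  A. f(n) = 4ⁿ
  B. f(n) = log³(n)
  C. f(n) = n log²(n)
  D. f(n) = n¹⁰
A > D > C > B

Comparing growth rates:
A = 4ⁿ is O(4ⁿ)
D = n¹⁰ is O(n¹⁰)
C = n log²(n) is O(n log² n)
B = log³(n) is O(log³ n)

Therefore, the order from fastest to slowest is: A > D > C > B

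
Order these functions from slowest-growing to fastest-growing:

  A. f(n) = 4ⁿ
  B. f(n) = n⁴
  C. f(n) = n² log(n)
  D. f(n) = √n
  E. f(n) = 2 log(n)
E < D < C < B < A

Comparing growth rates:
E = 2 log(n) is O(log n)
D = √n is O(√n)
C = n² log(n) is O(n² log n)
B = n⁴ is O(n⁴)
A = 4ⁿ is O(4ⁿ)

Therefore, the order from slowest to fastest is: E < D < C < B < A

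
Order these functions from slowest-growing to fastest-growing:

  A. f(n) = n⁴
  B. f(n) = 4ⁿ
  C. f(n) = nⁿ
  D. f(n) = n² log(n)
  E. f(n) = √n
E < D < A < B < C

Comparing growth rates:
E = √n is O(√n)
D = n² log(n) is O(n² log n)
A = n⁴ is O(n⁴)
B = 4ⁿ is O(4ⁿ)
C = nⁿ is O(nⁿ)

Therefore, the order from slowest to fastest is: E < D < A < B < C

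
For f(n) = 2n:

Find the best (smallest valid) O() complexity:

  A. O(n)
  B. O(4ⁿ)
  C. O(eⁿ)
A

f(n) = 2n is O(n).
All listed options are valid Big-O bounds (upper bounds),
but O(n) is the tightest (smallest valid bound).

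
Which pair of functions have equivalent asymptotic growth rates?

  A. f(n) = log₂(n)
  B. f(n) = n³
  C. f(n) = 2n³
B and C

Examining each function:
  A. log₂(n) is O(log n)
  B. n³ is O(n³)
  C. 2n³ is O(n³)

Functions B and C both have the same complexity class.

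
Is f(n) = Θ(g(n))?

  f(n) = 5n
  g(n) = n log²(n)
False

f(n) = 5n is O(n), and g(n) = n log²(n) is O(n log² n).
Since they have different growth rates, f(n) = Θ(g(n)) is false.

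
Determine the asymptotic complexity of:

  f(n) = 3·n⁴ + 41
O(n⁴)

The dominant term in 3·n⁴ + 41 is 3·n⁴, which is Θ(n⁴).
Lower-order terms (41) are asymptotically negligible.
Constants are absorbed, so the tightest bound is O(n⁴).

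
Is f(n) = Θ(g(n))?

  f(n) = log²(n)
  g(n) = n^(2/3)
False

f(n) = log²(n) is O(log² n), and g(n) = n^(2/3) is O(n^(2/3)).
Since they have different growth rates, f(n) = Θ(g(n)) is false.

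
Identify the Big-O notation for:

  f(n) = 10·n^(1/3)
O(n^(1/3))

The dominant term in 10·n^(1/3) is 10·n^(1/3), which is Θ(n^(1/3)).
Constants are absorbed, so the tightest bound is O(n^(1/3)).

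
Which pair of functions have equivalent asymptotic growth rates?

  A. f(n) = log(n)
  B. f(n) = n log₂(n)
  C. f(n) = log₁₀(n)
A and C

Examining each function:
  A. log(n) is O(log n)
  B. n log₂(n) is O(n log n)
  C. log₁₀(n) is O(log n)

Functions A and C both have the same complexity class.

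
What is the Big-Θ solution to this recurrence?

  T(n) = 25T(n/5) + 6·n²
Θ(n² log n)

Master Theorem: a = 25, b = 5, f(n) = 6·n².
Compute the critical exponent d = log₅(25) = 2.
Compare f(n) = Θ(n²) against n^d:
  k = 2 = d, so f(n) = Θ(n^d) — Case 2.
  Work is balanced across levels: T(n) = Θ(n^d log n) = Θ(n² log n).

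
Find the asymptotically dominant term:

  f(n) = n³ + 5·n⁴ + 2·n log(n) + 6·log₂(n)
5·n⁴

Looking at each term:
  - n³ is O(n³)
  - 5·n⁴ is O(n⁴)
  - 2·n log(n) is O(n log n)
  - 6·log₂(n) is O(log n)

The term 5·n⁴ (O(n⁴)) grows fastest and dominates all others.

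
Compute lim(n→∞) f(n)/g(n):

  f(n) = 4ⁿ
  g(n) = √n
∞

Since 4ⁿ (O(4ⁿ)) grows faster than √n (O(√n)),
the ratio f(n)/g(n) → ∞ as n → ∞.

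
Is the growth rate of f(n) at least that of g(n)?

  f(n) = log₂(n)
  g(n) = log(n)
True

f(n) = log₂(n) and g(n) = log(n) are both O(log n).
Big-Ω permits equal growth rates (f ≥ c·g for some c > 0), so f(n) = Ω(g(n)) is true.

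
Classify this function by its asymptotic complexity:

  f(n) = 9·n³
O(n³)

The dominant term in 9·n³ is 9·n³, which is Θ(n³).
Constants are absorbed, so the tightest bound is O(n³).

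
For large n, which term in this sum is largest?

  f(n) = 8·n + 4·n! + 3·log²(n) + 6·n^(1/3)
4·n!

Looking at each term:
  - 8·n is O(n)
  - 4·n! is O(n!)
  - 3·log²(n) is O(log² n)
  - 6·n^(1/3) is O(n^(1/3))

The term 4·n! (O(n!)) grows fastest and dominates all others.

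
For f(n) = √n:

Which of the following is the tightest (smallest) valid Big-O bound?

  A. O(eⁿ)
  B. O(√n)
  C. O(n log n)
B

f(n) = √n is O(√n).
All listed options are valid Big-O bounds (upper bounds),
but O(√n) is the tightest (smallest valid bound).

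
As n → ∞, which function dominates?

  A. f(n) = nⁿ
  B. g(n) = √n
A

f(n) = nⁿ is O(nⁿ), while g(n) = √n is O(√n).
Since O(nⁿ) grows faster than O(√n), f(n) dominates.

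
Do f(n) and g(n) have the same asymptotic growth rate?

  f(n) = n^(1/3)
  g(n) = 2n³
False

f(n) = n^(1/3) is O(n^(1/3)), and g(n) = 2n³ is O(n³).
Since they have different growth rates, f(n) = Θ(g(n)) is false.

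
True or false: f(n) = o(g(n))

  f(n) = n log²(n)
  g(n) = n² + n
True

f(n) = n log²(n) is O(n log² n), and g(n) = n² + n is O(n²).
Since O(n log² n) grows strictly slower than O(n²), f(n) = o(g(n)) is true.
This means lim(n→∞) f(n)/g(n) = 0.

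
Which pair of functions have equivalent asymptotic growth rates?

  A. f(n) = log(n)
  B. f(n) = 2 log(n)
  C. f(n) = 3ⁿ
A and B

Examining each function:
  A. log(n) is O(log n)
  B. 2 log(n) is O(log n)
  C. 3ⁿ is O(3ⁿ)

Functions A and B both have the same complexity class.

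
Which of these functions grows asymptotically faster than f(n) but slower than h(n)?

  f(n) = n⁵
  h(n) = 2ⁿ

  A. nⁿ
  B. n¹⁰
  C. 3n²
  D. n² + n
B

We need g(n) with n⁵ = o(g(n)) and g(n) = o(2ⁿ), i.e. O(n⁵) ≺ g ≺ O(2ⁿ).
Check each option:
  A. nⁿ — O(nⁿ) does not grow strictly slower than h(n)
  B. n¹⁰ — O(n¹⁰) is strictly between O(n⁵) and O(2ⁿ) ✓
  C. 3n² — O(n²) does not grow strictly faster than f(n)
  D. n² + n — O(n²) does not grow strictly faster than f(n)

Only option B (n¹⁰) lies strictly between.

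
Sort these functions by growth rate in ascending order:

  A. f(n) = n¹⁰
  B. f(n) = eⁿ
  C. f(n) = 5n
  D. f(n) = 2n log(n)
C < D < A < B

Comparing growth rates:
C = 5n is O(n)
D = 2n log(n) is O(n log n)
A = n¹⁰ is O(n¹⁰)
B = eⁿ is O(eⁿ)

Therefore, the order from slowest to fastest is: C < D < A < B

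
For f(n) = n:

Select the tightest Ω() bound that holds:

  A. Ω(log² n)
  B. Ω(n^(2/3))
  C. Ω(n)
C

f(n) = n is Ω(n).
All listed options are valid Big-Ω bounds (lower bounds),
but Ω(n) is the tightest (largest valid bound).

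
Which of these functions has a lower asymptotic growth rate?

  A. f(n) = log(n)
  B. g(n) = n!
A

f(n) = log(n) is O(log n), while g(n) = n! is O(n!).
Since O(log n) grows slower than O(n!), f(n) is dominated.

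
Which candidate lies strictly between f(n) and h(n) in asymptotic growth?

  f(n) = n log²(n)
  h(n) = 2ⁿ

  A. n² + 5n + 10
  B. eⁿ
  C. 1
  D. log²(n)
A

We need g(n) with n log²(n) = o(g(n)) and g(n) = o(2ⁿ), i.e. O(n log² n) ≺ g ≺ O(2ⁿ).
Check each option:
  A. n² + 5n + 10 — O(n²) is strictly between O(n log² n) and O(2ⁿ) ✓
  B. eⁿ — O(eⁿ) does not grow strictly slower than h(n)
  C. 1 — O(1) does not grow strictly faster than f(n)
  D. log²(n) — O(log² n) does not grow strictly faster than f(n)

Only option A (n² + 5n + 10) lies strictly between.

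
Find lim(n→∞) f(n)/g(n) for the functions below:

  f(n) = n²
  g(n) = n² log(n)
0

Since n² (O(n²)) grows slower than n² log(n) (O(n² log n)),
the ratio f(n)/g(n) → 0 as n → ∞.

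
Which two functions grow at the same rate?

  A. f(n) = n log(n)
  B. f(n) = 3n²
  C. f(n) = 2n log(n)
A and C

Examining each function:
  A. n log(n) is O(n log n)
  B. 3n² is O(n²)
  C. 2n log(n) is O(n log n)

Functions A and C both have the same complexity class.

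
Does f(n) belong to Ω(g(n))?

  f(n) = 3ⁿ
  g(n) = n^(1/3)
True

f(n) = 3ⁿ is O(3ⁿ), and g(n) = n^(1/3) is O(n^(1/3)).
Since O(3ⁿ) grows at least as fast as O(n^(1/3)), f(n) = Ω(g(n)) is true.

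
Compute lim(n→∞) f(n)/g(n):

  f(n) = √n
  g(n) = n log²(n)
0

Since √n (O(√n)) grows slower than n log²(n) (O(n log² n)),
the ratio f(n)/g(n) → 0 as n → ∞.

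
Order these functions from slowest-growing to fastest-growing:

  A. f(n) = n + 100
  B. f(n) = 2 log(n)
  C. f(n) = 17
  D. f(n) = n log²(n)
C < B < A < D

Comparing growth rates:
C = 17 is O(1)
B = 2 log(n) is O(log n)
A = n + 100 is O(n)
D = n log²(n) is O(n log² n)

Therefore, the order from slowest to fastest is: C < B < A < D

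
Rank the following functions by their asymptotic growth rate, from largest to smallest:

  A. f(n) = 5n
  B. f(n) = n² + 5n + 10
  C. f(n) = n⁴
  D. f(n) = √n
C > B > A > D

Comparing growth rates:
C = n⁴ is O(n⁴)
B = n² + 5n + 10 is O(n²)
A = 5n is O(n)
D = √n is O(√n)

Therefore, the order from fastest to slowest is: C > B > A > D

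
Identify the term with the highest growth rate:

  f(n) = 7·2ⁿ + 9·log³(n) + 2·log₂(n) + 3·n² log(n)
7·2ⁿ

Looking at each term:
  - 7·2ⁿ is O(2ⁿ)
  - 9·log³(n) is O(log³ n)
  - 2·log₂(n) is O(log n)
  - 3·n² log(n) is O(n² log n)

The term 7·2ⁿ (O(2ⁿ)) grows fastest and dominates all others.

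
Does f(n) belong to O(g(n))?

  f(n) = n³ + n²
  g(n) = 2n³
True

f(n) = n³ + n² and g(n) = 2n³ are both O(n³).
Big-O permits equal growth rates (f ≤ c·g for some c), so f(n) = O(g(n)) is true.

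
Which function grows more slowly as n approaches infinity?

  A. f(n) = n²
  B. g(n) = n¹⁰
A

f(n) = n² is O(n²), while g(n) = n¹⁰ is O(n¹⁰).
Since O(n²) grows slower than O(n¹⁰), f(n) is dominated.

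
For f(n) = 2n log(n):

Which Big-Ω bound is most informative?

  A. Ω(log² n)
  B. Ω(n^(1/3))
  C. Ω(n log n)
C

f(n) = 2n log(n) is Ω(n log n).
All listed options are valid Big-Ω bounds (lower bounds),
but Ω(n log n) is the tightest (largest valid bound).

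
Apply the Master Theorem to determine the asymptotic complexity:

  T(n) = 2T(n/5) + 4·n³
Θ(n³)

Master Theorem: a = 2, b = 5, f(n) = 4·n³.
Compute the critical exponent d = log₅(2) = 0.431.
Compare f(n) = Θ(n³) against n^d:
  k = 3 > d = 0.431, so f(n) = Ω(n^(d+ε)) — Case 3.
  Regularity: a·(n/b)^3/n^3 = a/b^3 = 2/125 < 1 ✓.
  The top-level work dominates: T(n) = Θ(f(n)) = Θ(n³).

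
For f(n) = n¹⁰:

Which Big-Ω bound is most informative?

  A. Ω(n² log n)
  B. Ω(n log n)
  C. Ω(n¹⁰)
C

f(n) = n¹⁰ is Ω(n¹⁰).
All listed options are valid Big-Ω bounds (lower bounds),
but Ω(n¹⁰) is the tightest (largest valid bound).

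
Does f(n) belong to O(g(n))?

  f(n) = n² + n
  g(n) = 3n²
True

f(n) = n² + n and g(n) = 3n² are both O(n²).
Big-O permits equal growth rates (f ≤ c·g for some c), so f(n) = O(g(n)) is true.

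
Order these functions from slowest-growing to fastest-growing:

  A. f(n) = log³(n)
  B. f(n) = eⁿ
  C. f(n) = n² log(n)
A < C < B

Comparing growth rates:
A = log³(n) is O(log³ n)
C = n² log(n) is O(n² log n)
B = eⁿ is O(eⁿ)

Therefore, the order from slowest to fastest is: A < C < B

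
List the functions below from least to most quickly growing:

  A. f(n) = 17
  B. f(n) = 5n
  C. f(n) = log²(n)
A < C < B

Comparing growth rates:
A = 17 is O(1)
C = log²(n) is O(log² n)
B = 5n is O(n)

Therefore, the order from slowest to fastest is: A < C < B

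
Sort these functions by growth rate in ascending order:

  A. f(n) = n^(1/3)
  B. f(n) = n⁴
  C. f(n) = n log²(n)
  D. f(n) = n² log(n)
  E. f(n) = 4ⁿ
A < C < D < B < E

Comparing growth rates:
A = n^(1/3) is O(n^(1/3))
C = n log²(n) is O(n log² n)
D = n² log(n) is O(n² log n)
B = n⁴ is O(n⁴)
E = 4ⁿ is O(4ⁿ)

Therefore, the order from slowest to fastest is: A < C < D < B < E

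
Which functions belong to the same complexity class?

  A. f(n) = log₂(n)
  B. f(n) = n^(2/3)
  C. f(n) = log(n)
A and C

Examining each function:
  A. log₂(n) is O(log n)
  B. n^(2/3) is O(n^(2/3))
  C. log(n) is O(log n)

Functions A and C both have the same complexity class.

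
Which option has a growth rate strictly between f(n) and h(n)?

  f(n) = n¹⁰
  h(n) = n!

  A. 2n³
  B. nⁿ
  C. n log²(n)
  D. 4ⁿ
D

We need g(n) with n¹⁰ = o(g(n)) and g(n) = o(n!), i.e. O(n¹⁰) ≺ g ≺ O(n!).
Check each option:
  A. 2n³ — O(n³) does not grow strictly faster than f(n)
  B. nⁿ — O(nⁿ) does not grow strictly slower than h(n)
  C. n log²(n) — O(n log² n) does not grow strictly faster than f(n)
  D. 4ⁿ — O(4ⁿ) is strictly between O(n¹⁰) and O(n!) ✓

Only option D (4ⁿ) lies strictly between.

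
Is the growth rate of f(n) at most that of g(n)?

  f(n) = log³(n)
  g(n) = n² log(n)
True

f(n) = log³(n) is O(log³ n), and g(n) = n² log(n) is O(n² log n).
Since O(log³ n) ⊆ O(n² log n) (f grows no faster than g), f(n) = O(g(n)) is true.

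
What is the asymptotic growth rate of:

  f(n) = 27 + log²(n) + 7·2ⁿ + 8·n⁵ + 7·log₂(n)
Θ(2ⁿ)

Order the terms by growth rate: 27 ≺ 7·log₂(n) ≺ log²(n) ≺ 8·n⁵ ≺ 7·2ⁿ.
The fastest-growing term 7·2ⁿ dominates as n → ∞; dropping its constant factor gives Θ(2ⁿ).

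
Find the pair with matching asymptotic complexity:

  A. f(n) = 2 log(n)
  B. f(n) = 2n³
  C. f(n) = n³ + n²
B and C

Examining each function:
  A. 2 log(n) is O(log n)
  B. 2n³ is O(n³)
  C. n³ + n² is O(n³)

Functions B and C both have the same complexity class.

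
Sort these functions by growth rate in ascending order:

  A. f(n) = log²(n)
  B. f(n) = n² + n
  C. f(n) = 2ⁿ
A < B < C

Comparing growth rates:
A = log²(n) is O(log² n)
B = n² + n is O(n²)
C = 2ⁿ is O(2ⁿ)

Therefore, the order from slowest to fastest is: A < B < C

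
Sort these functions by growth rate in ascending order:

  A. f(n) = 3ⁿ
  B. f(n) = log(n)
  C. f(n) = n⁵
B < C < A

Comparing growth rates:
B = log(n) is O(log n)
C = n⁵ is O(n⁵)
A = 3ⁿ is O(3ⁿ)

Therefore, the order from slowest to fastest is: B < C < A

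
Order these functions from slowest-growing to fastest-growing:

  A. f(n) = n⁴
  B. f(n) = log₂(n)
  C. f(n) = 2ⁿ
B < A < C

Comparing growth rates:
B = log₂(n) is O(log n)
A = n⁴ is O(n⁴)
C = 2ⁿ is O(2ⁿ)

Therefore, the order from slowest to fastest is: B < A < C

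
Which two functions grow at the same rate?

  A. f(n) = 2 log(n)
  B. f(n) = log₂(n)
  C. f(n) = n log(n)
A and B

Examining each function:
  A. 2 log(n) is O(log n)
  B. log₂(n) is O(log n)
  C. n log(n) is O(n log n)

Functions A and B both have the same complexity class.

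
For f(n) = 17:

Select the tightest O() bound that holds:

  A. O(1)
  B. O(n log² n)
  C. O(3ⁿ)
A

f(n) = 17 is O(1).
All listed options are valid Big-O bounds (upper bounds),
but O(1) is the tightest (smallest valid bound).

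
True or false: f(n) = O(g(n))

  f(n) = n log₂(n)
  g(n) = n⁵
True

f(n) = n log₂(n) is O(n log n), and g(n) = n⁵ is O(n⁵).
Since O(n log n) ⊆ O(n⁵) (f grows no faster than g), f(n) = O(g(n)) is true.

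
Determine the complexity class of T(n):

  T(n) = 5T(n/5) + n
Θ(n log n)

Master Theorem: a = 5, b = 5, f(n) = n.
Compute the critical exponent d = log₅(5) = 1.
Compare f(n) = Θ(n) against n^d:
  k = 1 = d, so f(n) = Θ(n^d) — Case 2.
  Work is balanced across levels: T(n) = Θ(n^d log n) = Θ(n log n).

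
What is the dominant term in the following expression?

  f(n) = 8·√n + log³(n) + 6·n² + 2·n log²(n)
6·n²

Looking at each term:
  - 8·√n is O(√n)
  - log³(n) is O(log³ n)
  - 6·n² is O(n²)
  - 2·n log²(n) is O(n log² n)

The term 6·n² (O(n²)) grows fastest and dominates all others.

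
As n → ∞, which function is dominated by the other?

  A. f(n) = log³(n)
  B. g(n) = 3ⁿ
A

f(n) = log³(n) is O(log³ n), while g(n) = 3ⁿ is O(3ⁿ).
Since O(log³ n) grows slower than O(3ⁿ), f(n) is dominated.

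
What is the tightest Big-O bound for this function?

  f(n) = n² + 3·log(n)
O(n²)

The dominant term in n² + 3·log(n) is n², which is Θ(n²).
Lower-order terms (3·log(n)) are asymptotically negligible.
Constants are absorbed, so the tightest bound is O(n²).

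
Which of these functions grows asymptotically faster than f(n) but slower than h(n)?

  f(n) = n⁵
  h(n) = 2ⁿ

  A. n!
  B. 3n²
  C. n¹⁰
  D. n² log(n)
C

We need g(n) with n⁵ = o(g(n)) and g(n) = o(2ⁿ), i.e. O(n⁵) ≺ g ≺ O(2ⁿ).
Check each option:
  A. n! — O(n!) does not grow strictly slower than h(n)
  B. 3n² — O(n²) does not grow strictly faster than f(n)
  C. n¹⁰ — O(n¹⁰) is strictly between O(n⁵) and O(2ⁿ) ✓
  D. n² log(n) — O(n² log n) does not grow strictly faster than f(n)

Only option C (n¹⁰) lies strictly between.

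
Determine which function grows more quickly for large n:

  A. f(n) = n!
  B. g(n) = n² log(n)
A

f(n) = n! is O(n!), while g(n) = n² log(n) is O(n² log n).
Since O(n!) grows faster than O(n² log n), f(n) dominates.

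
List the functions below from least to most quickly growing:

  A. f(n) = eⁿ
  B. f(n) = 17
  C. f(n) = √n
B < C < A

Comparing growth rates:
B = 17 is O(1)
C = √n is O(√n)
A = eⁿ is O(eⁿ)

Therefore, the order from slowest to fastest is: B < C < A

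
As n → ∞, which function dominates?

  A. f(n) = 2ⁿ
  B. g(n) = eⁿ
B

f(n) = 2ⁿ is O(2ⁿ), while g(n) = eⁿ is O(eⁿ).
Since O(eⁿ) grows faster than O(2ⁿ), g(n) dominates.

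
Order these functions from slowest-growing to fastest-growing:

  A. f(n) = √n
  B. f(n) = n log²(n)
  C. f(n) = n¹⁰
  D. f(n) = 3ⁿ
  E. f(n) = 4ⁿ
A < B < C < D < E

Comparing growth rates:
A = √n is O(√n)
B = n log²(n) is O(n log² n)
C = n¹⁰ is O(n¹⁰)
D = 3ⁿ is O(3ⁿ)
E = 4ⁿ is O(4ⁿ)

Therefore, the order from slowest to fastest is: A < B < C < D < E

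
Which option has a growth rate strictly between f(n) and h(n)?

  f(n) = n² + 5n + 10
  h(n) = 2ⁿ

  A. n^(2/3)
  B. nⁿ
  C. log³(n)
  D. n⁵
D

We need g(n) with n² + 5n + 10 = o(g(n)) and g(n) = o(2ⁿ), i.e. O(n²) ≺ g ≺ O(2ⁿ).
Check each option:
  A. n^(2/3) — O(n^(2/3)) does not grow strictly faster than f(n)
  B. nⁿ — O(nⁿ) does not grow strictly slower than h(n)
  C. log³(n) — O(log³ n) does not grow strictly faster than f(n)
  D. n⁵ — O(n⁵) is strictly between O(n²) and O(2ⁿ) ✓

Only option D (n⁵) lies strictly between.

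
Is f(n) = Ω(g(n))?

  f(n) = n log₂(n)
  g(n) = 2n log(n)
True

f(n) = n log₂(n) and g(n) = 2n log(n) are both O(n log n).
Big-Ω permits equal growth rates (f ≥ c·g for some c > 0), so f(n) = Ω(g(n)) is true.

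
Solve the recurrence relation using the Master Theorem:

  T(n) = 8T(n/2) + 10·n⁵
Θ(n⁵)

Master Theorem: a = 8, b = 2, f(n) = 10·n⁵.
Compute the critical exponent d = log₂(8) = 3.
Compare f(n) = Θ(n⁵) against n^d:
  k = 5 > d = 3, so f(n) = Ω(n^(d+ε)) — Case 3.
  Regularity: a·(n/b)^5/n^5 = a/b^5 = 8/32 < 1 ✓.
  The top-level work dominates: T(n) = Θ(f(n)) = Θ(n⁵).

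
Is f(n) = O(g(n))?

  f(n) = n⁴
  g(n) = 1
False

f(n) = n⁴ is O(n⁴), and g(n) = 1 is O(1).
Since O(n⁴) grows faster than O(1), f(n) = O(g(n)) is false.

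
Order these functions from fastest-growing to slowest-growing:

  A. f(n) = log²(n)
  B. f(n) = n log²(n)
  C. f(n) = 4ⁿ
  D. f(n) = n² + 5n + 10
C > D > B > A

Comparing growth rates:
C = 4ⁿ is O(4ⁿ)
D = n² + 5n + 10 is O(n²)
B = n log²(n) is O(n log² n)
A = log²(n) is O(log² n)

Therefore, the order from fastest to slowest is: C > D > B > A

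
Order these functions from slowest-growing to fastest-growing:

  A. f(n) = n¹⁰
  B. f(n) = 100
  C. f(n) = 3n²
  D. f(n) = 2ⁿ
B < C < A < D

Comparing growth rates:
B = 100 is O(1)
C = 3n² is O(n²)
A = n¹⁰ is O(n¹⁰)
D = 2ⁿ is O(2ⁿ)

Therefore, the order from slowest to fastest is: B < C < A < D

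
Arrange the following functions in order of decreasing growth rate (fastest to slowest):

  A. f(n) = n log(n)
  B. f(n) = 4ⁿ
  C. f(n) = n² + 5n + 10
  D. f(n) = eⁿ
B > D > C > A

Comparing growth rates:
B = 4ⁿ is O(4ⁿ)
D = eⁿ is O(eⁿ)
C = n² + 5n + 10 is O(n²)
A = n log(n) is O(n log n)

Therefore, the order from fastest to slowest is: B > D > C > A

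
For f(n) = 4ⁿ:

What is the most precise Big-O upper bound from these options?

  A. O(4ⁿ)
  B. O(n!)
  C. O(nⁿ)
A

f(n) = 4ⁿ is O(4ⁿ).
All listed options are valid Big-O bounds (upper bounds),
but O(4ⁿ) is the tightest (smallest valid bound).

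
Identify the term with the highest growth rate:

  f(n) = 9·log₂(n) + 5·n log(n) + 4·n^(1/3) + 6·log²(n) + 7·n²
7·n²

Looking at each term:
  - 9·log₂(n) is O(log n)
  - 5·n log(n) is O(n log n)
  - 4·n^(1/3) is O(n^(1/3))
  - 6·log²(n) is O(log² n)
  - 7·n² is O(n²)

The term 7·n² (O(n²)) grows fastest and dominates all others.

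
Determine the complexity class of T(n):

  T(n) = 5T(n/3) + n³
Θ(n³)

Master Theorem: a = 5, b = 3, f(n) = n³.
Compute the critical exponent d = log₃(5) = 1.465.
Compare f(n) = Θ(n³) against n^d:
  k = 3 > d = 1.465, so f(n) = Ω(n^(d+ε)) — Case 3.
  Regularity: a·(n/b)^3/n^3 = a/b^3 = 5/27 < 1 ✓.
  The top-level work dominates: T(n) = Θ(f(n)) = Θ(n³).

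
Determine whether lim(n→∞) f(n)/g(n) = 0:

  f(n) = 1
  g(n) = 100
False

f(n) = 1 is O(1), and g(n) = 100 is O(1).
Since they have the same growth rate, f(n) = o(g(n)) is false.
(f = o(g) requires f to grow strictly slower, not equal.)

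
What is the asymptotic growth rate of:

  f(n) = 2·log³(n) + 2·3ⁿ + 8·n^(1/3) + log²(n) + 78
Θ(3ⁿ)

Order the terms by growth rate: 78 ≺ log²(n) ≺ 2·log³(n) ≺ 8·n^(1/3) ≺ 2·3ⁿ.
The fastest-growing term 2·3ⁿ dominates as n → ∞; dropping its constant factor gives Θ(3ⁿ).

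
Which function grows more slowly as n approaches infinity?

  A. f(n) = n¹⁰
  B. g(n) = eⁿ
A

f(n) = n¹⁰ is O(n¹⁰), while g(n) = eⁿ is O(eⁿ).
Since O(n¹⁰) grows slower than O(eⁿ), f(n) is dominated.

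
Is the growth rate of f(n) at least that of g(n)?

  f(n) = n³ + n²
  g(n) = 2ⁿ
False

f(n) = n³ + n² is O(n³), and g(n) = 2ⁿ is O(2ⁿ).
Since O(n³) grows slower than O(2ⁿ), f(n) = Ω(g(n)) is false.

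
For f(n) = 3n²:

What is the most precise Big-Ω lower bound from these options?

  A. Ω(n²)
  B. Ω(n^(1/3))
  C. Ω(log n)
A

f(n) = 3n² is Ω(n²).
All listed options are valid Big-Ω bounds (lower bounds),
but Ω(n²) is the tightest (largest valid bound).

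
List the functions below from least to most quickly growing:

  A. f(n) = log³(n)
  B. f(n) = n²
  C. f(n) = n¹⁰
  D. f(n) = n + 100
A < D < B < C

Comparing growth rates:
A = log³(n) is O(log³ n)
D = n + 100 is O(n)
B = n² is O(n²)
C = n¹⁰ is O(n¹⁰)

Therefore, the order from slowest to fastest is: A < D < B < C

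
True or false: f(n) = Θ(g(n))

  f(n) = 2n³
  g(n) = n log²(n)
False

f(n) = 2n³ is O(n³), and g(n) = n log²(n) is O(n log² n).
Since they have different growth rates, f(n) = Θ(g(n)) is false.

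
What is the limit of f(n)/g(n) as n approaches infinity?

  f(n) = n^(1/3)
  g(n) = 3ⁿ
0

Since n^(1/3) (O(n^(1/3))) grows slower than 3ⁿ (O(3ⁿ)),
the ratio f(n)/g(n) → 0 as n → ∞.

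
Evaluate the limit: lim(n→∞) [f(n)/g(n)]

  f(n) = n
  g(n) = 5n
1/5

Since n and 5n have the same growth rate (O(n)),
the ratio converges to a constant: 1/5.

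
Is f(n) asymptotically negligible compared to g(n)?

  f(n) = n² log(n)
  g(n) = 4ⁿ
True

f(n) = n² log(n) is O(n² log n), and g(n) = 4ⁿ is O(4ⁿ).
Since O(n² log n) grows strictly slower than O(4ⁿ), f(n) = o(g(n)) is true.
This means lim(n→∞) f(n)/g(n) = 0.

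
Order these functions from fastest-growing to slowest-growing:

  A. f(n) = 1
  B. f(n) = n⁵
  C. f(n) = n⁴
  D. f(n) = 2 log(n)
B > C > D > A

Comparing growth rates:
B = n⁵ is O(n⁵)
C = n⁴ is O(n⁴)
D = 2 log(n) is O(log n)
A = 1 is O(1)

Therefore, the order from fastest to slowest is: B > C > D > A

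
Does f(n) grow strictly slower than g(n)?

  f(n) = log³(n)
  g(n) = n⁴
True

f(n) = log³(n) is O(log³ n), and g(n) = n⁴ is O(n⁴).
Since O(log³ n) grows strictly slower than O(n⁴), f(n) = o(g(n)) is true.
This means lim(n→∞) f(n)/g(n) = 0.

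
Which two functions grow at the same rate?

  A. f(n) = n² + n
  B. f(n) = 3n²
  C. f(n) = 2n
A and B

Examining each function:
  A. n² + n is O(n²)
  B. 3n² is O(n²)
  C. 2n is O(n)

Functions A and B both have the same complexity class.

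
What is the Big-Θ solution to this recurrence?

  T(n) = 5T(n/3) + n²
Θ(n²)

Master Theorem: a = 5, b = 3, f(n) = n².
Compute the critical exponent d = log₃(5) = 1.465.
Compare f(n) = Θ(n²) against n^d:
  k = 2 > d = 1.465, so f(n) = Ω(n^(d+ε)) — Case 3.
  Regularity: a·(n/b)^2/n^2 = a/b^2 = 5/9 < 1 ✓.
  The top-level work dominates: T(n) = Θ(f(n)) = Θ(n²).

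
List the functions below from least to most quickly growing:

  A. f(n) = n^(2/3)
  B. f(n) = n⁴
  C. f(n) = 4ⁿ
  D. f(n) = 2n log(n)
A < D < B < C

Comparing growth rates:
A = n^(2/3) is O(n^(2/3))
D = 2n log(n) is O(n log n)
B = n⁴ is O(n⁴)
C = 4ⁿ is O(4ⁿ)

Therefore, the order from slowest to fastest is: A < D < B < C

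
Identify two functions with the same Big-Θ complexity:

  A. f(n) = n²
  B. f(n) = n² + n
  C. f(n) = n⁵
A and B

Examining each function:
  A. n² is O(n²)
  B. n² + n is O(n²)
  C. n⁵ is O(n⁵)

Functions A and B both have the same complexity class.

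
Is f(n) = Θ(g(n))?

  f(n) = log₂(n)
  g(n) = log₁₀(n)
True

f(n) = log₂(n) and g(n) = log₁₀(n) are both O(log n).
Since they have the same asymptotic growth rate, f(n) = Θ(g(n)) is true.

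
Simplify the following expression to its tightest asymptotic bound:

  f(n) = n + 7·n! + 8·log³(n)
Θ(n!)

Order the terms by growth rate: 8·log³(n) ≺ n ≺ 7·n!.
The fastest-growing term 7·n! dominates as n → ∞; dropping its constant factor gives Θ(n!).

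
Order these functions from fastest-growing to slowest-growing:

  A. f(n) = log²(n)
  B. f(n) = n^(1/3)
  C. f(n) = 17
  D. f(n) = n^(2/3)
D > B > A > C

Comparing growth rates:
D = n^(2/3) is O(n^(2/3))
B = n^(1/3) is O(n^(1/3))
A = log²(n) is O(log² n)
C = 17 is O(1)

Therefore, the order from fastest to slowest is: D > B > A > C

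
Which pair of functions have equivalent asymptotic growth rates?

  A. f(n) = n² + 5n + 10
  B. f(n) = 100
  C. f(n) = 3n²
A and C

Examining each function:
  A. n² + 5n + 10 is O(n²)
  B. 100 is O(1)
  C. 3n² is O(n²)

Functions A and C both have the same complexity class.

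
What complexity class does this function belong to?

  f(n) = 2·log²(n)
O(log² n)

The dominant term in 2·log²(n) is 2·log²(n), which is Θ(log² n).
Constants are absorbed, so the tightest bound is O(log² n).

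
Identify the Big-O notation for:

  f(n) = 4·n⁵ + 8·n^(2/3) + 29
O(n⁵)

The dominant term in 4·n⁵ + 8·n^(2/3) + 29 is 4·n⁵, which is Θ(n⁵).
Lower-order terms (8·n^(2/3), 29) are asymptotically negligible.
Constants are absorbed, so the tightest bound is O(n⁵).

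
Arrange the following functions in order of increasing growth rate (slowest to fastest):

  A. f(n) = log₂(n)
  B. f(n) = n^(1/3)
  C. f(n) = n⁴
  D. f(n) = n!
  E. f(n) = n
A < B < E < C < D

Comparing growth rates:
A = log₂(n) is O(log n)
B = n^(1/3) is O(n^(1/3))
E = n is O(n)
C = n⁴ is O(n⁴)
D = n! is O(n!)

Therefore, the order from slowest to fastest is: A < B < E < C < D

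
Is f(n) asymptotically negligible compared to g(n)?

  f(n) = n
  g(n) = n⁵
True

f(n) = n is O(n), and g(n) = n⁵ is O(n⁵).
Since O(n) grows strictly slower than O(n⁵), f(n) = o(g(n)) is true.
This means lim(n→∞) f(n)/g(n) = 0.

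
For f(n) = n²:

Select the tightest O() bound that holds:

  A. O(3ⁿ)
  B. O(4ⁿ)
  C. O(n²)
C

f(n) = n² is O(n²).
All listed options are valid Big-O bounds (upper bounds),
but O(n²) is the tightest (smallest valid bound).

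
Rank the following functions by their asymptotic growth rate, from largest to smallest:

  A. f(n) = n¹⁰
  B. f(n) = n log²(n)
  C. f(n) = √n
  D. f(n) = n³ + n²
A > D > B > C

Comparing growth rates:
A = n¹⁰ is O(n¹⁰)
D = n³ + n² is O(n³)
B = n log²(n) is O(n log² n)
C = √n is O(√n)

Therefore, the order from fastest to slowest is: A > D > B > C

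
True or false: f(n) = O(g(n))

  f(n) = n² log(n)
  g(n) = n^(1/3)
False

f(n) = n² log(n) is O(n² log n), and g(n) = n^(1/3) is O(n^(1/3)).
Since O(n² log n) grows faster than O(n^(1/3)), f(n) = O(g(n)) is false.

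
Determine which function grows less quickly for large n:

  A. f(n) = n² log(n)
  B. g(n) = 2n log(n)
B

f(n) = n² log(n) is O(n² log n), while g(n) = 2n log(n) is O(n log n).
Since O(n log n) grows slower than O(n² log n), g(n) is dominated.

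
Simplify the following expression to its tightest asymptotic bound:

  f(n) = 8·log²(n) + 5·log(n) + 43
Θ(log² n)

Order the terms by growth rate: 43 ≺ 5·log(n) ≺ 8·log²(n).
The fastest-growing term 8·log²(n) dominates as n → ∞; dropping its constant factor gives Θ(log² n).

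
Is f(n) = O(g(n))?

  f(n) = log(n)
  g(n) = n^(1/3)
True

f(n) = log(n) is O(log n), and g(n) = n^(1/3) is O(n^(1/3)).
Since O(log n) ⊆ O(n^(1/3)) (f grows no faster than g), f(n) = O(g(n)) is true.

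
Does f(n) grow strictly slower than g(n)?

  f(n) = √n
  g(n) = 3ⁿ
True

f(n) = √n is O(√n), and g(n) = 3ⁿ is O(3ⁿ).
Since O(√n) grows strictly slower than O(3ⁿ), f(n) = o(g(n)) is true.
This means lim(n→∞) f(n)/g(n) = 0.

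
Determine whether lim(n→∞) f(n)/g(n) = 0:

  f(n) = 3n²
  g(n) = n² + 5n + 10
False

f(n) = 3n² is O(n²), and g(n) = n² + 5n + 10 is O(n²).
Since they have the same growth rate, f(n) = o(g(n)) is false.
(f = o(g) requires f to grow strictly slower, not equal.)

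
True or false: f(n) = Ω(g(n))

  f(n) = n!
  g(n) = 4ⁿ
True

f(n) = n! is O(n!), and g(n) = 4ⁿ is O(4ⁿ).
Since O(n!) grows at least as fast as O(4ⁿ), f(n) = Ω(g(n)) is true.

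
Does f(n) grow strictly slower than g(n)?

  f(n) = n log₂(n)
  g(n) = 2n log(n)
False

f(n) = n log₂(n) is O(n log n), and g(n) = 2n log(n) is O(n log n).
Since they have the same growth rate, f(n) = o(g(n)) is false.
(f = o(g) requires f to grow strictly slower, not equal.)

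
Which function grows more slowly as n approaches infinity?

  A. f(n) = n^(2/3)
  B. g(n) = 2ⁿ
A

f(n) = n^(2/3) is O(n^(2/3)), while g(n) = 2ⁿ is O(2ⁿ).
Since O(n^(2/3)) grows slower than O(2ⁿ), f(n) is dominated.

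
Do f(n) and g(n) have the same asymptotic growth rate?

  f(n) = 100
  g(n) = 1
True

f(n) = 100 and g(n) = 1 are both O(1).
Since they have the same asymptotic growth rate, f(n) = Θ(g(n)) is true.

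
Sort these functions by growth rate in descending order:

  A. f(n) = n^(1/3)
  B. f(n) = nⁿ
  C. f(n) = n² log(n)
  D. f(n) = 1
B > C > A > D

Comparing growth rates:
B = nⁿ is O(nⁿ)
C = n² log(n) is O(n² log n)
A = n^(1/3) is O(n^(1/3))
D = 1 is O(1)

Therefore, the order from fastest to slowest is: B > C > A > D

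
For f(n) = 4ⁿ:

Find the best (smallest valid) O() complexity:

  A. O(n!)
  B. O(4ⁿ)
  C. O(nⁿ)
B

f(n) = 4ⁿ is O(4ⁿ).
All listed options are valid Big-O bounds (upper bounds),
but O(4ⁿ) is the tightest (smallest valid bound).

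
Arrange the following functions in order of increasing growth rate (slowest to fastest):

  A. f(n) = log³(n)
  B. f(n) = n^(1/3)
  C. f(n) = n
A < B < C

Comparing growth rates:
A = log³(n) is O(log³ n)
B = n^(1/3) is O(n^(1/3))
C = n is O(n)

Therefore, the order from slowest to fastest is: A < B < C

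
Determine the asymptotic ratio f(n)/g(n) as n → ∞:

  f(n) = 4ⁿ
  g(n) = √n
∞

Since 4ⁿ (O(4ⁿ)) grows faster than √n (O(√n)),
the ratio f(n)/g(n) → ∞ as n → ∞.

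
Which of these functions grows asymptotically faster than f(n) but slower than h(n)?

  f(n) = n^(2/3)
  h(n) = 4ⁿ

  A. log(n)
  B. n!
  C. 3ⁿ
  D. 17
C

We need g(n) with n^(2/3) = o(g(n)) and g(n) = o(4ⁿ), i.e. O(n^(2/3)) ≺ g ≺ O(4ⁿ).
Check each option:
  A. log(n) — O(log n) does not grow strictly faster than f(n)
  B. n! — O(n!) does not grow strictly slower than h(n)
  C. 3ⁿ — O(3ⁿ) is strictly between O(n^(2/3)) and O(4ⁿ) ✓
  D. 17 — O(1) does not grow strictly faster than f(n)

Only option C (3ⁿ) lies strictly between.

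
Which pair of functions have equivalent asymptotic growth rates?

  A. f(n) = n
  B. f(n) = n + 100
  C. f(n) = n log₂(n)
A and B

Examining each function:
  A. n is O(n)
  B. n + 100 is O(n)
  C. n log₂(n) is O(n log n)

Functions A and B both have the same complexity class.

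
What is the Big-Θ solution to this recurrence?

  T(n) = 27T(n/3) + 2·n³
Θ(n³ log n)

Master Theorem: a = 27, b = 3, f(n) = 2·n³.
Compute the critical exponent d = log₃(27) = 3.
Compare f(n) = Θ(n³) against n^d:
  k = 3 = d, so f(n) = Θ(n^d) — Case 2.
  Work is balanced across levels: T(n) = Θ(n^d log n) = Θ(n³ log n).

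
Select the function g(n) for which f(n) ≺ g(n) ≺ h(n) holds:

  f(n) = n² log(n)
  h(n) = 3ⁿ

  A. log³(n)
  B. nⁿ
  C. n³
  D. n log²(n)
C

We need g(n) with n² log(n) = o(g(n)) and g(n) = o(3ⁿ), i.e. O(n² log n) ≺ g ≺ O(3ⁿ).
Check each option:
  A. log³(n) — O(log³ n) does not grow strictly faster than f(n)
  B. nⁿ — O(nⁿ) does not grow strictly slower than h(n)
  C. n³ — O(n³) is strictly between O(n² log n) and O(3ⁿ) ✓
  D. n log²(n) — O(n log² n) does not grow strictly faster than f(n)

Only option C (n³) lies strictly between.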